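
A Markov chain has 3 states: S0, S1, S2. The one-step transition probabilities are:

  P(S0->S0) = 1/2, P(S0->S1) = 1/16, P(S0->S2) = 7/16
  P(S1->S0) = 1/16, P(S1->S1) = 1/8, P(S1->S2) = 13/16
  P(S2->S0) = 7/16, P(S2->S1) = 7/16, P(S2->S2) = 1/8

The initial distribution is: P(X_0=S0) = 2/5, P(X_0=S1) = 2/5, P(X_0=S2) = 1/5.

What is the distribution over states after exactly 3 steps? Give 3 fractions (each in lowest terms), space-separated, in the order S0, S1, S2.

Propagating the distribution step by step (d_{t+1} = d_t * P):
d_0 = (S0=2/5, S1=2/5, S2=1/5)
  d_1[S0] = 2/5*1/2 + 2/5*1/16 + 1/5*7/16 = 5/16
  d_1[S1] = 2/5*1/16 + 2/5*1/8 + 1/5*7/16 = 13/80
  d_1[S2] = 2/5*7/16 + 2/5*13/16 + 1/5*1/8 = 21/40
d_1 = (S0=5/16, S1=13/80, S2=21/40)
  d_2[S0] = 5/16*1/2 + 13/80*1/16 + 21/40*7/16 = 507/1280
  d_2[S1] = 5/16*1/16 + 13/80*1/8 + 21/40*7/16 = 69/256
  d_2[S2] = 5/16*7/16 + 13/80*13/16 + 21/40*1/8 = 107/320
d_2 = (S0=507/1280, S1=69/256, S2=107/320)
  d_3[S0] = 507/1280*1/2 + 69/256*1/16 + 107/320*7/16 = 7397/20480
  d_3[S1] = 507/1280*1/16 + 69/256*1/8 + 107/320*7/16 = 4193/20480
  d_3[S2] = 507/1280*7/16 + 69/256*13/16 + 107/320*1/8 = 889/2048
d_3 = (S0=7397/20480, S1=4193/20480, S2=889/2048)

Answer: 7397/20480 4193/20480 889/2048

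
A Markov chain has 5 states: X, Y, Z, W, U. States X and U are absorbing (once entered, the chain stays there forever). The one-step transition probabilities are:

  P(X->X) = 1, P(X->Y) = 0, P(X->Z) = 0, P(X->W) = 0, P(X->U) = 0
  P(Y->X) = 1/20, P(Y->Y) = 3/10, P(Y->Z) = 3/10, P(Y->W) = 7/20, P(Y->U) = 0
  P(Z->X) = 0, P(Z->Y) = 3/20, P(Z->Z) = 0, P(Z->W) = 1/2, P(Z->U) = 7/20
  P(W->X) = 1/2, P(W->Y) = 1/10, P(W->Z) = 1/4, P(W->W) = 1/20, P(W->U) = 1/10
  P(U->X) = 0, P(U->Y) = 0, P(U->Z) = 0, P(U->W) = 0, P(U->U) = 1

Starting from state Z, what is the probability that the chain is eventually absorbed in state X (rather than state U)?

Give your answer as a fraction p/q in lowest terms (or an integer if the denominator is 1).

Let a_i = P(absorbed in X | start in state i).
Boundary conditions: a_X = 1, a_U = 0.
For each transient state i, a_i = sum_j P(i->j) * a_j:
  a_Y = 1/20*a_X + 3/10*a_Y + 3/10*a_Z + 7/20*a_W + 0*a_U
  a_Z = 0*a_X + 3/20*a_Y + 0*a_Z + 1/2*a_W + 7/20*a_U
  a_W = 1/2*a_X + 1/10*a_Y + 1/4*a_Z + 1/20*a_W + 1/10*a_U

Substituting a_X = 1 and a_U = 0, rearrange to (I - Q) a = r where r[i] = P(i -> X):
  [7/10, -3/10, -7/20] . (a_Y, a_Z, a_W) = 1/20
  [-3/20, 1, -1/2] . (a_Y, a_Z, a_W) = 0
  [-1/10, -1/4, 19/20] . (a_Y, a_Z, a_W) = 1/2

Solving yields:
  a_Y = 2330/3773
  a_Z = 241/539
  a_W = 2675/3773

Starting state is Z, so the absorption probability is a_Z = 241/539.

Answer: 241/539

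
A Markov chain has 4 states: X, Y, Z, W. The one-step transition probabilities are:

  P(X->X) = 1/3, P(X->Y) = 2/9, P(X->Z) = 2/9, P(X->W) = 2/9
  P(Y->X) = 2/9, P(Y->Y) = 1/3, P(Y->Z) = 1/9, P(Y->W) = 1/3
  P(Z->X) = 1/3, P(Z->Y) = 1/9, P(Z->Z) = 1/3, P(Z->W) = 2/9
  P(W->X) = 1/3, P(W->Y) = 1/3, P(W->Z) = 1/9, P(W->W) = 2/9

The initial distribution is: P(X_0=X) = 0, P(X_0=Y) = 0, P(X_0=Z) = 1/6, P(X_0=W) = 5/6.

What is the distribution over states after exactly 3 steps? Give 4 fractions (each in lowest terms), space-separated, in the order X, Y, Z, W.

Answer: 665/2187 568/2187 404/2187 550/2187

Derivation:
Propagating the distribution step by step (d_{t+1} = d_t * P):
d_0 = (X=0, Y=0, Z=1/6, W=5/6)
  d_1[X] = 0*1/3 + 0*2/9 + 1/6*1/3 + 5/6*1/3 = 1/3
  d_1[Y] = 0*2/9 + 0*1/3 + 1/6*1/9 + 5/6*1/3 = 8/27
  d_1[Z] = 0*2/9 + 0*1/9 + 1/6*1/3 + 5/6*1/9 = 4/27
  d_1[W] = 0*2/9 + 0*1/3 + 1/6*2/9 + 5/6*2/9 = 2/9
d_1 = (X=1/3, Y=8/27, Z=4/27, W=2/9)
  d_2[X] = 1/3*1/3 + 8/27*2/9 + 4/27*1/3 + 2/9*1/3 = 73/243
  d_2[Y] = 1/3*2/9 + 8/27*1/3 + 4/27*1/9 + 2/9*1/3 = 64/243
  d_2[Z] = 1/3*2/9 + 8/27*1/9 + 4/27*1/3 + 2/9*1/9 = 44/243
  d_2[W] = 1/3*2/9 + 8/27*1/3 + 4/27*2/9 + 2/9*2/9 = 62/243
d_2 = (X=73/243, Y=64/243, Z=44/243, W=62/243)
  d_3[X] = 73/243*1/3 + 64/243*2/9 + 44/243*1/3 + 62/243*1/3 = 665/2187
  d_3[Y] = 73/243*2/9 + 64/243*1/3 + 44/243*1/9 + 62/243*1/3 = 568/2187
  d_3[Z] = 73/243*2/9 + 64/243*1/9 + 44/243*1/3 + 62/243*1/9 = 404/2187
  d_3[W] = 73/243*2/9 + 64/243*1/3 + 44/243*2/9 + 62/243*2/9 = 550/2187
d_3 = (X=665/2187, Y=568/2187, Z=404/2187, W=550/2187)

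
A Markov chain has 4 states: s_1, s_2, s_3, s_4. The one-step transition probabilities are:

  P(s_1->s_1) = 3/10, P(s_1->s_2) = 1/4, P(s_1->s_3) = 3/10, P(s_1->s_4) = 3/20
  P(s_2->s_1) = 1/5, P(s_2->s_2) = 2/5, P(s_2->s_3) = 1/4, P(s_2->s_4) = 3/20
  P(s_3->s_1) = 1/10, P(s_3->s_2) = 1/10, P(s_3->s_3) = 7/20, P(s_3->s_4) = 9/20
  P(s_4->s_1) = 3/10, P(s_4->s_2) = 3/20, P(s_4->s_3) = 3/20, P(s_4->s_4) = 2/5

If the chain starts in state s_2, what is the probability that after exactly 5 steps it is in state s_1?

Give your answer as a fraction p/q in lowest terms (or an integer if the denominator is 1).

Computing P^5 by repeated multiplication:
P^1 =
  s_1: [3/10, 1/4, 3/10, 3/20]
  s_2: [1/5, 2/5, 1/4, 3/20]
  s_3: [1/10, 1/10, 7/20, 9/20]
  s_4: [3/10, 3/20, 3/20, 2/5]
P^2 =
  s_1: [43/200, 91/400, 7/25, 111/400]
  s_2: [21/100, 103/400, 27/100, 21/80]
  s_3: [11/50, 67/400, 49/200, 147/400]
  s_4: [51/200, 21/100, 6/25, 59/200]
P^3 =
  s_1: [177/800, 343/1600, 261/1000, 2427/8000]
  s_2: [881/4000, 71/320, 209/800, 2373/8000]
  s_3: [937/4000, 1613/8000, 199/800, 2523/8000]
  s_4: [231/1000, 27/125, 1029/4000, 1183/4000]
P^4 =
  s_1: [18109/80000, 34027/160000, 10273/40000, 48663/160000]
  s_2: [3609/16000, 34309/160000, 10299/40000, 9681/32000]
  s_3: [18407/80000, 33823/160000, 5101/20000, 9711/32000]
  s_4: [4539/20000, 17139/80000, 2577/10000, 24089/80000]
P^5 =
  s_1: [363789/1600000, 681479/3200000, 205269/800000, 969867/3200000]
  s_2: [363299/1600000, 682529/3200000, 102709/400000, 969201/3200000]
  s_3: [364561/1600000, 136387/640000, 20533/80000, 967623/3200000]
  s_4: [181629/800000, 341391/1600000, 41121/160000, 484141/1600000]

(P^5)[s_2 -> s_1] = 363299/1600000

Answer: 363299/1600000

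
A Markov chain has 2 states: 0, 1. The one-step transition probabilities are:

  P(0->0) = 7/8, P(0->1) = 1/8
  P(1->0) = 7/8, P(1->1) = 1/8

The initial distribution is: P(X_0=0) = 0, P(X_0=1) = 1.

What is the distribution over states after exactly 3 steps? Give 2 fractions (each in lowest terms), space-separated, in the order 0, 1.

Answer: 7/8 1/8

Derivation:
Propagating the distribution step by step (d_{t+1} = d_t * P):
d_0 = (0=0, 1=1)
  d_1[0] = 0*7/8 + 1*7/8 = 7/8
  d_1[1] = 0*1/8 + 1*1/8 = 1/8
d_1 = (0=7/8, 1=1/8)
  d_2[0] = 7/8*7/8 + 1/8*7/8 = 7/8
  d_2[1] = 7/8*1/8 + 1/8*1/8 = 1/8
d_2 = (0=7/8, 1=1/8)
  d_3[0] = 7/8*7/8 + 1/8*7/8 = 7/8
  d_3[1] = 7/8*1/8 + 1/8*1/8 = 1/8
d_3 = (0=7/8, 1=1/8)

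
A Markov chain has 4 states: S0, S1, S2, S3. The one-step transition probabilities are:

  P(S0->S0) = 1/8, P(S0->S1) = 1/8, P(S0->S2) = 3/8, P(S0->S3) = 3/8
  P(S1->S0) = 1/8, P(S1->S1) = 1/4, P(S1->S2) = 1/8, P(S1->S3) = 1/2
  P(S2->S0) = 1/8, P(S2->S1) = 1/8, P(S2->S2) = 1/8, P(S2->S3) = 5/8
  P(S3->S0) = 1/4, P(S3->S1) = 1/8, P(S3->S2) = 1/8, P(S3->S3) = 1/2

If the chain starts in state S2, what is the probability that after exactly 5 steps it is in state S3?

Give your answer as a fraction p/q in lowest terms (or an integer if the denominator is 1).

Answer: 16323/32768

Derivation:
Computing P^5 by repeated multiplication:
P^1 =
  S0: [1/8, 1/8, 3/8, 3/8]
  S1: [1/8, 1/4, 1/8, 1/2]
  S2: [1/8, 1/8, 1/8, 5/8]
  S3: [1/4, 1/8, 1/8, 1/2]
P^2 =
  S0: [11/64, 9/64, 5/32, 17/32]
  S1: [3/16, 5/32, 5/32, 1/2]
  S2: [13/64, 9/64, 5/32, 1/2]
  S3: [3/16, 9/64, 3/16, 31/64]
P^3 =
  S0: [49/256, 73/512, 43/256, 255/512]
  S1: [3/16, 37/256, 11/64, 127/256]
  S2: [3/16, 73/512, 45/256, 253/512]
  S3: [95/512, 73/512, 11/64, 1/2]
P^4 =
  S0: [767/4096, 585/4096, 177/1024, 509/1024]
  S1: [383/2048, 293/2048, 11/64, 255/512]
  S2: [765/4096, 585/4096, 11/64, 1021/2048]
  S3: [3/16, 585/4096, 351/2048, 2041/4096]
P^5 =
  S0: [1533/8192, 4681/32768, 2815/16384, 16325/32768]
  S1: [767/4096, 2341/16384, 1407/8192, 8161/16384]
  S2: [3069/16384, 4681/32768, 2813/16384, 16323/32768]
  S3: [6137/32768, 4681/32768, 11/64, 8159/16384]

(P^5)[S2 -> S3] = 16323/32768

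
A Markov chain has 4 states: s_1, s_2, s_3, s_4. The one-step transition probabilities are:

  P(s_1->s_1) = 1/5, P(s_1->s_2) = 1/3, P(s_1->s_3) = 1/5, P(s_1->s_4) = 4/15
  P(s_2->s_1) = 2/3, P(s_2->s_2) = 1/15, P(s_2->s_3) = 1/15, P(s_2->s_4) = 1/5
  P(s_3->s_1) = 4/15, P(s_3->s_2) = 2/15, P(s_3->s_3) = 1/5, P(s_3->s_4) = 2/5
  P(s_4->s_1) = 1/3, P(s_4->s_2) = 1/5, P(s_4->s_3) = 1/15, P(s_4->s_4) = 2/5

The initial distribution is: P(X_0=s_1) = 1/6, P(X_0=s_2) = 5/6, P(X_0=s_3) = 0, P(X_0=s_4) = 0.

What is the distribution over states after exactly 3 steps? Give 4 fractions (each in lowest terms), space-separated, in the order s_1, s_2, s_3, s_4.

Answer: 139/375 1957/10125 1273/10125 3142/10125

Derivation:
Propagating the distribution step by step (d_{t+1} = d_t * P):
d_0 = (s_1=1/6, s_2=5/6, s_3=0, s_4=0)
  d_1[s_1] = 1/6*1/5 + 5/6*2/3 + 0*4/15 + 0*1/3 = 53/90
  d_1[s_2] = 1/6*1/3 + 5/6*1/15 + 0*2/15 + 0*1/5 = 1/9
  d_1[s_3] = 1/6*1/5 + 5/6*1/15 + 0*1/5 + 0*1/15 = 4/45
  d_1[s_4] = 1/6*4/15 + 5/6*1/5 + 0*2/5 + 0*2/5 = 19/90
d_1 = (s_1=53/90, s_2=1/9, s_3=4/45, s_4=19/90)
  d_2[s_1] = 53/90*1/5 + 1/9*2/3 + 4/45*4/15 + 19/90*1/3 = 193/675
  d_2[s_2] = 53/90*1/3 + 1/9*1/15 + 4/45*2/15 + 19/90*1/5 = 58/225
  d_2[s_3] = 53/90*1/5 + 1/9*1/15 + 4/45*1/5 + 19/90*1/15 = 106/675
  d_2[s_4] = 53/90*4/15 + 1/9*1/5 + 4/45*2/5 + 19/90*2/5 = 202/675
d_2 = (s_1=193/675, s_2=58/225, s_3=106/675, s_4=202/675)
  d_3[s_1] = 193/675*1/5 + 58/225*2/3 + 106/675*4/15 + 202/675*1/3 = 139/375
  d_3[s_2] = 193/675*1/3 + 58/225*1/15 + 106/675*2/15 + 202/675*1/5 = 1957/10125
  d_3[s_3] = 193/675*1/5 + 58/225*1/15 + 106/675*1/5 + 202/675*1/15 = 1273/10125
  d_3[s_4] = 193/675*4/15 + 58/225*1/5 + 106/675*2/5 + 202/675*2/5 = 3142/10125
d_3 = (s_1=139/375, s_2=1957/10125, s_3=1273/10125, s_4=3142/10125)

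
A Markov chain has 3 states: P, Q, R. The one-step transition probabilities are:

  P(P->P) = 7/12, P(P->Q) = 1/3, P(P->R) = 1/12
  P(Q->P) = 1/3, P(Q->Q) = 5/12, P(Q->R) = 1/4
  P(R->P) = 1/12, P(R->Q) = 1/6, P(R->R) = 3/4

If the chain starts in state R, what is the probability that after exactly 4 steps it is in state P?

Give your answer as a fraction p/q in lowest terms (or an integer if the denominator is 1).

Computing P^4 by repeated multiplication:
P^1 =
  P: [7/12, 1/3, 1/12]
  Q: [1/3, 5/12, 1/4]
  R: [1/12, 1/6, 3/4]
P^2 =
  P: [11/24, 25/72, 7/36]
  Q: [17/48, 47/144, 23/72]
  R: [1/6, 2/9, 11/18]
P^3 =
  P: [115/288, 95/288, 13/48]
  Q: [197/576, 59/192, 101/288]
  R: [2/9, 1/4, 19/36]
P^4 =
  P: [421/1152, 1091/3456, 551/1728]
  Q: [763/2304, 2077/6912, 1273/3456]
  R: [37/144, 115/432, 103/216]

(P^4)[R -> P] = 37/144

Answer: 37/144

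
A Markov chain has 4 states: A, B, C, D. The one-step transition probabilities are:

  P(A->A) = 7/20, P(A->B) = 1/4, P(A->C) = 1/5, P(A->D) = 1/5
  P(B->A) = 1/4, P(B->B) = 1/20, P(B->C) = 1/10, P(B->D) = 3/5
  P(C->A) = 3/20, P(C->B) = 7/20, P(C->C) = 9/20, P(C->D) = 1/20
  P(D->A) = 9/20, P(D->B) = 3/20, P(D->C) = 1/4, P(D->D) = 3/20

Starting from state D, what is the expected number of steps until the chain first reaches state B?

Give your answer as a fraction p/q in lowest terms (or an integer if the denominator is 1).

Let h_i = expected steps to first reach B from state i.
Boundary: h_B = 0.
First-step equations for the other states:
  h_A = 1 + 7/20*h_A + 1/4*h_B + 1/5*h_C + 1/5*h_D
  h_C = 1 + 3/20*h_A + 7/20*h_B + 9/20*h_C + 1/20*h_D
  h_D = 1 + 9/20*h_A + 3/20*h_B + 1/4*h_C + 3/20*h_D

Substituting h_B = 0 and rearranging gives the linear system (I - Q) h = 1:
  [13/20, -1/5, -1/5] . (h_A, h_C, h_D) = 1
  [-3/20, 11/20, -1/20] . (h_A, h_C, h_D) = 1
  [-9/20, -1/4, 17/20] . (h_A, h_C, h_D) = 1

Solving yields:
  h_A = 636/167
  h_C = 540/167
  h_D = 692/167

Starting state is D, so the expected hitting time is h_D = 692/167.

Answer: 692/167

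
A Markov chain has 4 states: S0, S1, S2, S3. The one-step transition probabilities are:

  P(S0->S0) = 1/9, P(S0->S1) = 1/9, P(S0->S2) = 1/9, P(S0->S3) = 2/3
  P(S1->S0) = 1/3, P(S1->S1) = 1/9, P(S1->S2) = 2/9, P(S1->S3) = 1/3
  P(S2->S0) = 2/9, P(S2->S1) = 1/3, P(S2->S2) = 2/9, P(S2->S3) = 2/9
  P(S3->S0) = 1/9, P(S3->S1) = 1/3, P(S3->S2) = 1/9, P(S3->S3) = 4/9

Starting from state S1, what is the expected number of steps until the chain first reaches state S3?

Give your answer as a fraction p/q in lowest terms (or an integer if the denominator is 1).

Let h_i = expected steps to first reach S3 from state i.
Boundary: h_S3 = 0.
First-step equations for the other states:
  h_S0 = 1 + 1/9*h_S0 + 1/9*h_S1 + 1/9*h_S2 + 2/3*h_S3
  h_S1 = 1 + 1/3*h_S0 + 1/9*h_S1 + 2/9*h_S2 + 1/3*h_S3
  h_S2 = 1 + 2/9*h_S0 + 1/3*h_S1 + 2/9*h_S2 + 2/9*h_S3

Substituting h_S3 = 0 and rearranging gives the linear system (I - Q) h = 1:
  [8/9, -1/9, -1/9] . (h_S0, h_S1, h_S2) = 1
  [-1/3, 8/9, -2/9] . (h_S0, h_S1, h_S2) = 1
  [-2/9, -1/3, 7/9] . (h_S0, h_S1, h_S2) = 1

Solving yields:
  h_S0 = 9/5
  h_S1 = 63/25
  h_S2 = 72/25

Starting state is S1, so the expected hitting time is h_S1 = 63/25.

Answer: 63/25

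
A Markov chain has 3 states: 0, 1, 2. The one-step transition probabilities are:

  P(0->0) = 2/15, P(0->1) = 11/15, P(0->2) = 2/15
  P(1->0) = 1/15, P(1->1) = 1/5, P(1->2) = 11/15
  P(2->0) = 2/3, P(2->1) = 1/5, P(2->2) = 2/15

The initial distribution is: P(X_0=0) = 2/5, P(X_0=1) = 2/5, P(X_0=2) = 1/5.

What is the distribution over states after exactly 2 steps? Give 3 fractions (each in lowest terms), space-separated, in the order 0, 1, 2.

Answer: 343/1125 353/1125 143/375

Derivation:
Propagating the distribution step by step (d_{t+1} = d_t * P):
d_0 = (0=2/5, 1=2/5, 2=1/5)
  d_1[0] = 2/5*2/15 + 2/5*1/15 + 1/5*2/3 = 16/75
  d_1[1] = 2/5*11/15 + 2/5*1/5 + 1/5*1/5 = 31/75
  d_1[2] = 2/5*2/15 + 2/5*11/15 + 1/5*2/15 = 28/75
d_1 = (0=16/75, 1=31/75, 2=28/75)
  d_2[0] = 16/75*2/15 + 31/75*1/15 + 28/75*2/3 = 343/1125
  d_2[1] = 16/75*11/15 + 31/75*1/5 + 28/75*1/5 = 353/1125
  d_2[2] = 16/75*2/15 + 31/75*11/15 + 28/75*2/15 = 143/375
d_2 = (0=343/1125, 1=353/1125, 2=143/375)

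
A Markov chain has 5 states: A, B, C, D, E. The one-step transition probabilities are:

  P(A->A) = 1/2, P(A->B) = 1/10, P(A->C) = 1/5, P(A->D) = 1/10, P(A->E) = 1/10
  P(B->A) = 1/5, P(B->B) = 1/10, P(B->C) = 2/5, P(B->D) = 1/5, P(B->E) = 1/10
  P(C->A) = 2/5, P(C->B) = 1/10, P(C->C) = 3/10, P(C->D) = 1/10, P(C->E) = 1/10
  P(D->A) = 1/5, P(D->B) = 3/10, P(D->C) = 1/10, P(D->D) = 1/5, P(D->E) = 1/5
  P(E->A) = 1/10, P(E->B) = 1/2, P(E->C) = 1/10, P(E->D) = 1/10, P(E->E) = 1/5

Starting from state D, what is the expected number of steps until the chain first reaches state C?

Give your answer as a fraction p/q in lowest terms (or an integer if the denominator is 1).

Let h_i = expected steps to first reach C from state i.
Boundary: h_C = 0.
First-step equations for the other states:
  h_A = 1 + 1/2*h_A + 1/10*h_B + 1/5*h_C + 1/10*h_D + 1/10*h_E
  h_B = 1 + 1/5*h_A + 1/10*h_B + 2/5*h_C + 1/5*h_D + 1/10*h_E
  h_D = 1 + 1/5*h_A + 3/10*h_B + 1/10*h_C + 1/5*h_D + 1/5*h_E
  h_E = 1 + 1/10*h_A + 1/2*h_B + 1/10*h_C + 1/10*h_D + 1/5*h_E

Substituting h_C = 0 and rearranging gives the linear system (I - Q) h = 1:
  [1/2, -1/10, -1/10, -1/10] . (h_A, h_B, h_D, h_E) = 1
  [-1/5, 9/10, -1/5, -1/10] . (h_A, h_B, h_D, h_E) = 1
  [-1/5, -3/10, 4/5, -1/5] . (h_A, h_B, h_D, h_E) = 1
  [-1/10, -1/2, -1/10, 4/5] . (h_A, h_B, h_D, h_E) = 1

Solving yields:
  h_A = 1970/413
  h_B = 1590/413
  h_D = 2110/413
  h_E = 2020/413

Starting state is D, so the expected hitting time is h_D = 2110/413.

Answer: 2110/413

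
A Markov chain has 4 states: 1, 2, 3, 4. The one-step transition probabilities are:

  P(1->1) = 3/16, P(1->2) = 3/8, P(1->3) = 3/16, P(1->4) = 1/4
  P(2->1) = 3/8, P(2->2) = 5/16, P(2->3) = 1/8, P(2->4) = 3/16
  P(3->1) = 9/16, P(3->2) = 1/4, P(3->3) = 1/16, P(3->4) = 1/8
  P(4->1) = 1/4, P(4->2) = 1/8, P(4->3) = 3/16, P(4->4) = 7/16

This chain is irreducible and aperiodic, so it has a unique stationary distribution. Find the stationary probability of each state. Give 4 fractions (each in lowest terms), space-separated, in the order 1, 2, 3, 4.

Answer: 1213/3888 59/216 589/3888 64/243

Derivation:
The stationary distribution satisfies pi = pi * P, i.e.:
  pi_1 = 3/16*pi_1 + 3/8*pi_2 + 9/16*pi_3 + 1/4*pi_4
  pi_2 = 3/8*pi_1 + 5/16*pi_2 + 1/4*pi_3 + 1/8*pi_4
  pi_3 = 3/16*pi_1 + 1/8*pi_2 + 1/16*pi_3 + 3/16*pi_4
  pi_4 = 1/4*pi_1 + 3/16*pi_2 + 1/8*pi_3 + 7/16*pi_4
with normalization: pi_1 + pi_2 + pi_3 + pi_4 = 1.

Using the first 3 balance equations plus normalization, the linear system A*pi = b is:
  [-13/16, 3/8, 9/16, 1/4] . pi = 0
  [3/8, -11/16, 1/4, 1/8] . pi = 0
  [3/16, 1/8, -15/16, 3/16] . pi = 0
  [1, 1, 1, 1] . pi = 1

Solving yields:
  pi_1 = 1213/3888
  pi_2 = 59/216
  pi_3 = 589/3888
  pi_4 = 64/243

Verification (pi * P):
  1213/3888*3/16 + 59/216*3/8 + 589/3888*9/16 + 64/243*1/4 = 1213/3888 = pi_1  (ok)
  1213/3888*3/8 + 59/216*5/16 + 589/3888*1/4 + 64/243*1/8 = 59/216 = pi_2  (ok)
  1213/3888*3/16 + 59/216*1/8 + 589/3888*1/16 + 64/243*3/16 = 589/3888 = pi_3  (ok)
  1213/3888*1/4 + 59/216*3/16 + 589/3888*1/8 + 64/243*7/16 = 64/243 = pi_4  (ok)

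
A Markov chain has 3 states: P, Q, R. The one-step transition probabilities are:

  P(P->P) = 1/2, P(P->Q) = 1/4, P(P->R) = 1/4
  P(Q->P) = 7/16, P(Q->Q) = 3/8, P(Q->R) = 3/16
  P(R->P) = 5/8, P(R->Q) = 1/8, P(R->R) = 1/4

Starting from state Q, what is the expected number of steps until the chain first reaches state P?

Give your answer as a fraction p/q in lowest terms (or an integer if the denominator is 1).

Let h_i = expected steps to first reach P from state i.
Boundary: h_P = 0.
First-step equations for the other states:
  h_Q = 1 + 7/16*h_P + 3/8*h_Q + 3/16*h_R
  h_R = 1 + 5/8*h_P + 1/8*h_Q + 1/4*h_R

Substituting h_P = 0 and rearranging gives the linear system (I - Q) h = 1:
  [5/8, -3/16] . (h_Q, h_R) = 1
  [-1/8, 3/4] . (h_Q, h_R) = 1

Solving yields:
  h_Q = 40/19
  h_R = 32/19

Starting state is Q, so the expected hitting time is h_Q = 40/19.

Answer: 40/19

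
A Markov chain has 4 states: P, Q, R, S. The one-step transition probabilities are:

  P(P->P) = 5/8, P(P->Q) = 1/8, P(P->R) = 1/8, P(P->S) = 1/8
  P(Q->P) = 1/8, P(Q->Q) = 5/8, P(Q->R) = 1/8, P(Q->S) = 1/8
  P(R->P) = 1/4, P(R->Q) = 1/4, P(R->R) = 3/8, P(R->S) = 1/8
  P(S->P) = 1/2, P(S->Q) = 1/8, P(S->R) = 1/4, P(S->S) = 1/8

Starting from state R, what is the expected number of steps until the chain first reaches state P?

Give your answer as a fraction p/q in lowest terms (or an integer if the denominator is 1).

Let h_i = expected steps to first reach P from state i.
Boundary: h_P = 0.
First-step equations for the other states:
  h_Q = 1 + 1/8*h_P + 5/8*h_Q + 1/8*h_R + 1/8*h_S
  h_R = 1 + 1/4*h_P + 1/4*h_Q + 3/8*h_R + 1/8*h_S
  h_S = 1 + 1/2*h_P + 1/8*h_Q + 1/4*h_R + 1/8*h_S

Substituting h_P = 0 and rearranging gives the linear system (I - Q) h = 1:
  [3/8, -1/8, -1/8] . (h_Q, h_R, h_S) = 1
  [-1/4, 5/8, -1/8] . (h_Q, h_R, h_S) = 1
  [-1/8, -1/4, 7/8] . (h_Q, h_R, h_S) = 1

Solving yields:
  h_Q = 128/25
  h_R = 64/15
  h_S = 232/75

Starting state is R, so the expected hitting time is h_R = 64/15.

Answer: 64/15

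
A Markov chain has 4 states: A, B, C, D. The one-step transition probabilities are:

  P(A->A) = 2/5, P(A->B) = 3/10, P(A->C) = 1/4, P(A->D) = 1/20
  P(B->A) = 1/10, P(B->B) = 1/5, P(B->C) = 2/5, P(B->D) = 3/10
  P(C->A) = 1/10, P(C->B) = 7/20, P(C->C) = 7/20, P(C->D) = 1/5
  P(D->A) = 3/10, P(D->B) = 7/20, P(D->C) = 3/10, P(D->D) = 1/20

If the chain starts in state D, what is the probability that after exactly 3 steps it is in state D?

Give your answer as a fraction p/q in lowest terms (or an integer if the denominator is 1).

Computing P^3 by repeated multiplication:
P^1 =
  A: [2/5, 3/10, 1/4, 1/20]
  B: [1/10, 1/5, 2/5, 3/10]
  C: [1/10, 7/20, 7/20, 1/5]
  D: [3/10, 7/20, 3/10, 1/20]
P^2 =
  A: [23/100, 57/200, 129/400, 13/80]
  B: [19/100, 63/200, 67/200, 4/25]
  C: [17/100, 117/400, 139/400, 19/100]
  D: [1/5, 113/400, 67/200, 73/400]
P^3 =
  A: [403/2000, 1183/4000, 533/1600, 1357/8000]
  B: [189/1000, 1173/4000, 271/800, 179/1000]
  C: [189/1000, 2381/8000, 541/1600, 701/4000]
  D: [393/2000, 2381/8000, 67/200, 1367/8000]

(P^3)[D -> D] = 1367/8000

Answer: 1367/8000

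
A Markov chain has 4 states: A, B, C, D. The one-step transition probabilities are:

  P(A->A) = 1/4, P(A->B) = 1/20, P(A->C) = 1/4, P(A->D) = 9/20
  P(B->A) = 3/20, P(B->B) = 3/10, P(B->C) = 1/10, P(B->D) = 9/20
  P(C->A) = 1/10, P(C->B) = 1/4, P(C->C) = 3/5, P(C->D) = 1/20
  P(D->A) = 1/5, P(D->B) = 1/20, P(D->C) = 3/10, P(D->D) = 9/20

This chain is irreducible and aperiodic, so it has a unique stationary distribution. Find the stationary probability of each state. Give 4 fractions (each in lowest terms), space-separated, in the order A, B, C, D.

Answer: 347/2130 176/1065 105/284 429/1420

Derivation:
The stationary distribution satisfies pi = pi * P, i.e.:
  pi_A = 1/4*pi_A + 3/20*pi_B + 1/10*pi_C + 1/5*pi_D
  pi_B = 1/20*pi_A + 3/10*pi_B + 1/4*pi_C + 1/20*pi_D
  pi_C = 1/4*pi_A + 1/10*pi_B + 3/5*pi_C + 3/10*pi_D
  pi_D = 9/20*pi_A + 9/20*pi_B + 1/20*pi_C + 9/20*pi_D
with normalization: pi_A + pi_B + pi_C + pi_D = 1.

Using the first 3 balance equations plus normalization, the linear system A*pi = b is:
  [-3/4, 3/20, 1/10, 1/5] . pi = 0
  [1/20, -7/10, 1/4, 1/20] . pi = 0
  [1/4, 1/10, -2/5, 3/10] . pi = 0
  [1, 1, 1, 1] . pi = 1

Solving yields:
  pi_A = 347/2130
  pi_B = 176/1065
  pi_C = 105/284
  pi_D = 429/1420

Verification (pi * P):
  347/2130*1/4 + 176/1065*3/20 + 105/284*1/10 + 429/1420*1/5 = 347/2130 = pi_A  (ok)
  347/2130*1/20 + 176/1065*3/10 + 105/284*1/4 + 429/1420*1/20 = 176/1065 = pi_B  (ok)
  347/2130*1/4 + 176/1065*1/10 + 105/284*3/5 + 429/1420*3/10 = 105/284 = pi_C  (ok)
  347/2130*9/20 + 176/1065*9/20 + 105/284*1/20 + 429/1420*9/20 = 429/1420 = pi_D  (ok)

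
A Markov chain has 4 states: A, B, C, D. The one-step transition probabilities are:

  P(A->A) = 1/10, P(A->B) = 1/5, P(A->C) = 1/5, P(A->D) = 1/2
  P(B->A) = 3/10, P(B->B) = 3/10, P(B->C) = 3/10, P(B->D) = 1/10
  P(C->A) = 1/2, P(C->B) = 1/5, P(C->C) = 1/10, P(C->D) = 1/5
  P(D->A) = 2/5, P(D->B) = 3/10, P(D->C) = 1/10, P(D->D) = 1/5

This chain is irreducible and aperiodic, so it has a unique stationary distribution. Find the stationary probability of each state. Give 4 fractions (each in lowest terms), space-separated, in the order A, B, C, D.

Answer: 395/1307 329/1307 236/1307 347/1307

Derivation:
The stationary distribution satisfies pi = pi * P, i.e.:
  pi_A = 1/10*pi_A + 3/10*pi_B + 1/2*pi_C + 2/5*pi_D
  pi_B = 1/5*pi_A + 3/10*pi_B + 1/5*pi_C + 3/10*pi_D
  pi_C = 1/5*pi_A + 3/10*pi_B + 1/10*pi_C + 1/10*pi_D
  pi_D = 1/2*pi_A + 1/10*pi_B + 1/5*pi_C + 1/5*pi_D
with normalization: pi_A + pi_B + pi_C + pi_D = 1.

Using the first 3 balance equations plus normalization, the linear system A*pi = b is:
  [-9/10, 3/10, 1/2, 2/5] . pi = 0
  [1/5, -7/10, 1/5, 3/10] . pi = 0
  [1/5, 3/10, -9/10, 1/10] . pi = 0
  [1, 1, 1, 1] . pi = 1

Solving yields:
  pi_A = 395/1307
  pi_B = 329/1307
  pi_C = 236/1307
  pi_D = 347/1307

Verification (pi * P):
  395/1307*1/10 + 329/1307*3/10 + 236/1307*1/2 + 347/1307*2/5 = 395/1307 = pi_A  (ok)
  395/1307*1/5 + 329/1307*3/10 + 236/1307*1/5 + 347/1307*3/10 = 329/1307 = pi_B  (ok)
  395/1307*1/5 + 329/1307*3/10 + 236/1307*1/10 + 347/1307*1/10 = 236/1307 = pi_C  (ok)
  395/1307*1/2 + 329/1307*1/10 + 236/1307*1/5 + 347/1307*1/5 = 347/1307 = pi_D  (ok)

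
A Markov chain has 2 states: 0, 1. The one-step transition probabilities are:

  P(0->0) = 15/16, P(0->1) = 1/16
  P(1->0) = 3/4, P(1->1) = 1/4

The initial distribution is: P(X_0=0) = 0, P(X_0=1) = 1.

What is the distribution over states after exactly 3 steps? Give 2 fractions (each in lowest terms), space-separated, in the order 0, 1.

Propagating the distribution step by step (d_{t+1} = d_t * P):
d_0 = (0=0, 1=1)
  d_1[0] = 0*15/16 + 1*3/4 = 3/4
  d_1[1] = 0*1/16 + 1*1/4 = 1/4
d_1 = (0=3/4, 1=1/4)
  d_2[0] = 3/4*15/16 + 1/4*3/4 = 57/64
  d_2[1] = 3/4*1/16 + 1/4*1/4 = 7/64
d_2 = (0=57/64, 1=7/64)
  d_3[0] = 57/64*15/16 + 7/64*3/4 = 939/1024
  d_3[1] = 57/64*1/16 + 7/64*1/4 = 85/1024
d_3 = (0=939/1024, 1=85/1024)

Answer: 939/1024 85/1024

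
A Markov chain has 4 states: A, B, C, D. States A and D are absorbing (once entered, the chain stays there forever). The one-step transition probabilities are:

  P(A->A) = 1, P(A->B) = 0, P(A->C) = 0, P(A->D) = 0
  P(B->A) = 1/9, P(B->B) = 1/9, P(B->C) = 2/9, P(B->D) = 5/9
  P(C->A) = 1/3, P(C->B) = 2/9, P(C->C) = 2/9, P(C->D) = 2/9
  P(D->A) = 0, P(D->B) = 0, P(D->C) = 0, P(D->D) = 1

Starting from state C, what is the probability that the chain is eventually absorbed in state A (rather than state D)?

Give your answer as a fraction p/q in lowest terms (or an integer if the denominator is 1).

Answer: 1/2

Derivation:
Let a_i = P(absorbed in A | start in state i).
Boundary conditions: a_A = 1, a_D = 0.
For each transient state i, a_i = sum_j P(i->j) * a_j:
  a_B = 1/9*a_A + 1/9*a_B + 2/9*a_C + 5/9*a_D
  a_C = 1/3*a_A + 2/9*a_B + 2/9*a_C + 2/9*a_D

Substituting a_A = 1 and a_D = 0, rearrange to (I - Q) a = r where r[i] = P(i -> A):
  [8/9, -2/9] . (a_B, a_C) = 1/9
  [-2/9, 7/9] . (a_B, a_C) = 1/3

Solving yields:
  a_B = 1/4
  a_C = 1/2

Starting state is C, so the absorption probability is a_C = 1/2.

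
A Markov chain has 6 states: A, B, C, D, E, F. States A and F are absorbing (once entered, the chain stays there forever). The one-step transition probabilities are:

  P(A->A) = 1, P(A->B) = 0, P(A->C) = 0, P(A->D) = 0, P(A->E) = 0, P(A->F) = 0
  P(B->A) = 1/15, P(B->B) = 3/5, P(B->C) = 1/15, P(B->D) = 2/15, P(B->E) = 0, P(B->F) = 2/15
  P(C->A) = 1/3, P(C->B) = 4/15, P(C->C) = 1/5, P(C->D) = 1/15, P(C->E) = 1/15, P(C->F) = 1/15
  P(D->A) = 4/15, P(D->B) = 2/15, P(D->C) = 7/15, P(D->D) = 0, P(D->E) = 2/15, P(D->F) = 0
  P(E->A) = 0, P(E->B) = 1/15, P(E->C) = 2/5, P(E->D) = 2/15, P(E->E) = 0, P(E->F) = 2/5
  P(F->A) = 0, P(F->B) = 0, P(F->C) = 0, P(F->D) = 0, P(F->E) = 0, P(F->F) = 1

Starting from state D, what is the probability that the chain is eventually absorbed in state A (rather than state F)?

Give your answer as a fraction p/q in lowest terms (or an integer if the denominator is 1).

Answer: 8449/11957

Derivation:
Let a_i = P(absorbed in A | start in state i).
Boundary conditions: a_A = 1, a_F = 0.
For each transient state i, a_i = sum_j P(i->j) * a_j:
  a_B = 1/15*a_A + 3/5*a_B + 1/15*a_C + 2/15*a_D + 0*a_E + 2/15*a_F
  a_C = 1/3*a_A + 4/15*a_B + 1/5*a_C + 1/15*a_D + 1/15*a_E + 1/15*a_F
  a_D = 4/15*a_A + 2/15*a_B + 7/15*a_C + 0*a_D + 2/15*a_E + 0*a_F
  a_E = 0*a_A + 1/15*a_B + 2/5*a_C + 2/15*a_D + 0*a_E + 2/5*a_F

Substituting a_A = 1 and a_F = 0, rearrange to (I - Q) a = r where r[i] = P(i -> A):
  [2/5, -1/15, -2/15, 0] . (a_B, a_C, a_D, a_E) = 1/15
  [-4/15, 4/5, -1/15, -1/15] . (a_B, a_C, a_D, a_E) = 1/3
  [-2/15, -7/15, 1, -2/15] . (a_B, a_C, a_D, a_E) = 4/15
  [-1/15, -2/5, -2/15, 1] . (a_B, a_C, a_D, a_E) = 0

Solving yields:
  a_B = 6166/11957
  a_C = 8141/11957
  a_D = 8449/11957
  a_E = 4794/11957

Starting state is D, so the absorption probability is a_D = 8449/11957.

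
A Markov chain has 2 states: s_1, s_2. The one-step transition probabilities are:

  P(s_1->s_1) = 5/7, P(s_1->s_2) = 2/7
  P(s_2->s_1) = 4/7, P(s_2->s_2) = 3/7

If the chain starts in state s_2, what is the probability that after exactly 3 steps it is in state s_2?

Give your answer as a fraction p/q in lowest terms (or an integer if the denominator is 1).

Computing P^3 by repeated multiplication:
P^1 =
  s_1: [5/7, 2/7]
  s_2: [4/7, 3/7]
P^2 =
  s_1: [33/49, 16/49]
  s_2: [32/49, 17/49]
P^3 =
  s_1: [229/343, 114/343]
  s_2: [228/343, 115/343]

(P^3)[s_2 -> s_2] = 115/343

Answer: 115/343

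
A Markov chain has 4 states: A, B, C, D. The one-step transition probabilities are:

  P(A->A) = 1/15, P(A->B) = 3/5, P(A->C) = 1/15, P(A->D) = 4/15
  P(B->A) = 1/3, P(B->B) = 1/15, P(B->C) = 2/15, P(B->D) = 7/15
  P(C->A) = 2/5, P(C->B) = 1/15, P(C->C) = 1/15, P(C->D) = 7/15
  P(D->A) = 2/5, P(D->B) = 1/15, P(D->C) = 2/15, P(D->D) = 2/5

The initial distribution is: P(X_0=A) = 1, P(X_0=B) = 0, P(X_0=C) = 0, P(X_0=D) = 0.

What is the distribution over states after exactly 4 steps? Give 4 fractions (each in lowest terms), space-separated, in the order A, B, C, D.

Propagating the distribution step by step (d_{t+1} = d_t * P):
d_0 = (A=1, B=0, C=0, D=0)
  d_1[A] = 1*1/15 + 0*1/3 + 0*2/5 + 0*2/5 = 1/15
  d_1[B] = 1*3/5 + 0*1/15 + 0*1/15 + 0*1/15 = 3/5
  d_1[C] = 1*1/15 + 0*2/15 + 0*1/15 + 0*2/15 = 1/15
  d_1[D] = 1*4/15 + 0*7/15 + 0*7/15 + 0*2/5 = 4/15
d_1 = (A=1/15, B=3/5, C=1/15, D=4/15)
  d_2[A] = 1/15*1/15 + 3/5*1/3 + 1/15*2/5 + 4/15*2/5 = 76/225
  d_2[B] = 1/15*3/5 + 3/5*1/15 + 1/15*1/15 + 4/15*1/15 = 23/225
  d_2[C] = 1/15*1/15 + 3/5*2/15 + 1/15*1/15 + 4/15*2/15 = 28/225
  d_2[D] = 1/15*4/15 + 3/5*7/15 + 1/15*7/15 + 4/15*2/5 = 98/225
d_2 = (A=76/225, B=23/225, C=28/225, D=98/225)
  d_3[A] = 76/225*1/15 + 23/225*1/3 + 28/225*2/5 + 98/225*2/5 = 947/3375
  d_3[B] = 76/225*3/5 + 23/225*1/15 + 28/225*1/15 + 98/225*1/15 = 833/3375
  d_3[C] = 76/225*1/15 + 23/225*2/15 + 28/225*1/15 + 98/225*2/15 = 346/3375
  d_3[D] = 76/225*4/15 + 23/225*7/15 + 28/225*7/15 + 98/225*2/5 = 1249/3375
d_3 = (A=947/3375, B=833/3375, C=346/3375, D=1249/3375)
  d_4[A] = 947/3375*1/15 + 833/3375*1/3 + 346/3375*2/5 + 1249/3375*2/5 = 4894/16875
  d_4[B] = 947/3375*3/5 + 833/3375*1/15 + 346/3375*1/15 + 1249/3375*1/15 = 10951/50625
  d_4[C] = 947/3375*1/15 + 833/3375*2/15 + 346/3375*1/15 + 1249/3375*2/15 = 1819/16875
  d_4[D] = 947/3375*4/15 + 833/3375*7/15 + 346/3375*7/15 + 1249/3375*2/5 = 3907/10125
d_4 = (A=4894/16875, B=10951/50625, C=1819/16875, D=3907/10125)

Answer: 4894/16875 10951/50625 1819/16875 3907/10125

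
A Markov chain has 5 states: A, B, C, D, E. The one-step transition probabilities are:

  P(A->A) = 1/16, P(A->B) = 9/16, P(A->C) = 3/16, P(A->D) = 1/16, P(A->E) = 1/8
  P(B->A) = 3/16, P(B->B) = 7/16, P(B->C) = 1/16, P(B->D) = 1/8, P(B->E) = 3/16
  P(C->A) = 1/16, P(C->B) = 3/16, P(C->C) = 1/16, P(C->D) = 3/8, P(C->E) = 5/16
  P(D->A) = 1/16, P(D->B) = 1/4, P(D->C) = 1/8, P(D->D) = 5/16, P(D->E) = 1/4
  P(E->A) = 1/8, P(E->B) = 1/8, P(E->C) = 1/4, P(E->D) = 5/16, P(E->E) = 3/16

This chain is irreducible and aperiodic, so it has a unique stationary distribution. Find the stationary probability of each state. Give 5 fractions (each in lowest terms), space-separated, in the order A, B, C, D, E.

Answer: 1611/14089 8709/28178 3693/28178 3299/14089 2978/14089

Derivation:
The stationary distribution satisfies pi = pi * P, i.e.:
  pi_A = 1/16*pi_A + 3/16*pi_B + 1/16*pi_C + 1/16*pi_D + 1/8*pi_E
  pi_B = 9/16*pi_A + 7/16*pi_B + 3/16*pi_C + 1/4*pi_D + 1/8*pi_E
  pi_C = 3/16*pi_A + 1/16*pi_B + 1/16*pi_C + 1/8*pi_D + 1/4*pi_E
  pi_D = 1/16*pi_A + 1/8*pi_B + 3/8*pi_C + 5/16*pi_D + 5/16*pi_E
  pi_E = 1/8*pi_A + 3/16*pi_B + 5/16*pi_C + 1/4*pi_D + 3/16*pi_E
with normalization: pi_A + pi_B + pi_C + pi_D + pi_E = 1.

Using the first 4 balance equations plus normalization, the linear system A*pi = b is:
  [-15/16, 3/16, 1/16, 1/16, 1/8] . pi = 0
  [9/16, -9/16, 3/16, 1/4, 1/8] . pi = 0
  [3/16, 1/16, -15/16, 1/8, 1/4] . pi = 0
  [1/16, 1/8, 3/8, -11/16, 5/16] . pi = 0
  [1, 1, 1, 1, 1] . pi = 1

Solving yields:
  pi_A = 1611/14089
  pi_B = 8709/28178
  pi_C = 3693/28178
  pi_D = 3299/14089
  pi_E = 2978/14089

Verification (pi * P):
  1611/14089*1/16 + 8709/28178*3/16 + 3693/28178*1/16 + 3299/14089*1/16 + 2978/14089*1/8 = 1611/14089 = pi_A  (ok)
  1611/14089*9/16 + 8709/28178*7/16 + 3693/28178*3/16 + 3299/14089*1/4 + 2978/14089*1/8 = 8709/28178 = pi_B  (ok)
  1611/14089*3/16 + 8709/28178*1/16 + 3693/28178*1/16 + 3299/14089*1/8 + 2978/14089*1/4 = 3693/28178 = pi_C  (ok)
  1611/14089*1/16 + 8709/28178*1/8 + 3693/28178*3/8 + 3299/14089*5/16 + 2978/14089*5/16 = 3299/14089 = pi_D  (ok)
  1611/14089*1/8 + 8709/28178*3/16 + 3693/28178*5/16 + 3299/14089*1/4 + 2978/14089*3/16 = 2978/14089 = pi_E  (ok)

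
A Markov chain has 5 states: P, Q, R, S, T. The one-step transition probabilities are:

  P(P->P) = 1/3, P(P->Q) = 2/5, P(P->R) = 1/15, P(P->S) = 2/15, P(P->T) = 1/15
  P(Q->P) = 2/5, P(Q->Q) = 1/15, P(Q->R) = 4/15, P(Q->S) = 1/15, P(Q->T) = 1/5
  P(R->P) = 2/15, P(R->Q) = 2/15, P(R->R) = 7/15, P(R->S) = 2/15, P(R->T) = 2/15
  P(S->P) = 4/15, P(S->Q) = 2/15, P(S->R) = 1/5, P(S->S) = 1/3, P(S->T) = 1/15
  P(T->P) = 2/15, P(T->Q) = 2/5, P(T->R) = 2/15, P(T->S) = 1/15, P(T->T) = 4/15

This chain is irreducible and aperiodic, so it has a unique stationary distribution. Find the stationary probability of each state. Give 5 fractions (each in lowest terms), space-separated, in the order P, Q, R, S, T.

Answer: 891/3365 1523/6730 782/3365 458/3365 189/1346

Derivation:
The stationary distribution satisfies pi = pi * P, i.e.:
  pi_P = 1/3*pi_P + 2/5*pi_Q + 2/15*pi_R + 4/15*pi_S + 2/15*pi_T
  pi_Q = 2/5*pi_P + 1/15*pi_Q + 2/15*pi_R + 2/15*pi_S + 2/5*pi_T
  pi_R = 1/15*pi_P + 4/15*pi_Q + 7/15*pi_R + 1/5*pi_S + 2/15*pi_T
  pi_S = 2/15*pi_P + 1/15*pi_Q + 2/15*pi_R + 1/3*pi_S + 1/15*pi_T
  pi_T = 1/15*pi_P + 1/5*pi_Q + 2/15*pi_R + 1/15*pi_S + 4/15*pi_T
with normalization: pi_P + pi_Q + pi_R + pi_S + pi_T = 1.

Using the first 4 balance equations plus normalization, the linear system A*pi = b is:
  [-2/3, 2/5, 2/15, 4/15, 2/15] . pi = 0
  [2/5, -14/15, 2/15, 2/15, 2/5] . pi = 0
  [1/15, 4/15, -8/15, 1/5, 2/15] . pi = 0
  [2/15, 1/15, 2/15, -2/3, 1/15] . pi = 0
  [1, 1, 1, 1, 1] . pi = 1

Solving yields:
  pi_P = 891/3365
  pi_Q = 1523/6730
  pi_R = 782/3365
  pi_S = 458/3365
  pi_T = 189/1346

Verification (pi * P):
  891/3365*1/3 + 1523/6730*2/5 + 782/3365*2/15 + 458/3365*4/15 + 189/1346*2/15 = 891/3365 = pi_P  (ok)
  891/3365*2/5 + 1523/6730*1/15 + 782/3365*2/15 + 458/3365*2/15 + 189/1346*2/5 = 1523/6730 = pi_Q  (ok)
  891/3365*1/15 + 1523/6730*4/15 + 782/3365*7/15 + 458/3365*1/5 + 189/1346*2/15 = 782/3365 = pi_R  (ok)
  891/3365*2/15 + 1523/6730*1/15 + 782/3365*2/15 + 458/3365*1/3 + 189/1346*1/15 = 458/3365 = pi_S  (ok)
  891/3365*1/15 + 1523/6730*1/5 + 782/3365*2/15 + 458/3365*1/15 + 189/1346*4/15 = 189/1346 = pi_T  (ok)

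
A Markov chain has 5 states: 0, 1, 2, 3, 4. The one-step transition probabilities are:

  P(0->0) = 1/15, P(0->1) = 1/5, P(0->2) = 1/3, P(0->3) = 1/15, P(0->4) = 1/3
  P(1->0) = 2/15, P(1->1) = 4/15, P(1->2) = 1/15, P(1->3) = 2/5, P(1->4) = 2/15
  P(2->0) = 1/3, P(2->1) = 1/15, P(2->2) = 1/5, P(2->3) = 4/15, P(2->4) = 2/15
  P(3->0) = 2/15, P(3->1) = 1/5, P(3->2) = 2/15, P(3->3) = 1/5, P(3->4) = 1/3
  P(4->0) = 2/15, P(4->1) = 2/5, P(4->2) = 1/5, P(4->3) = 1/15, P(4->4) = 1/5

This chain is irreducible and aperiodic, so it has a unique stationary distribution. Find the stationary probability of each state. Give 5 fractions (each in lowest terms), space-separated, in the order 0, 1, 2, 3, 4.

The stationary distribution satisfies pi = pi * P, i.e.:
  pi_0 = 1/15*pi_0 + 2/15*pi_1 + 1/3*pi_2 + 2/15*pi_3 + 2/15*pi_4
  pi_1 = 1/5*pi_0 + 4/15*pi_1 + 1/15*pi_2 + 1/5*pi_3 + 2/5*pi_4
  pi_2 = 1/3*pi_0 + 1/15*pi_1 + 1/5*pi_2 + 2/15*pi_3 + 1/5*pi_4
  pi_3 = 1/15*pi_0 + 2/5*pi_1 + 4/15*pi_2 + 1/5*pi_3 + 1/15*pi_4
  pi_4 = 1/3*pi_0 + 2/15*pi_1 + 2/15*pi_2 + 1/3*pi_3 + 1/5*pi_4
with normalization: pi_0 + pi_1 + pi_2 + pi_3 + pi_4 = 1.

Using the first 4 balance equations plus normalization, the linear system A*pi = b is:
  [-14/15, 2/15, 1/3, 2/15, 2/15] . pi = 0
  [1/5, -11/15, 1/15, 1/5, 2/5] . pi = 0
  [1/3, 1/15, -4/5, 2/15, 1/5] . pi = 0
  [1/15, 2/5, 4/15, -4/5, 1/15] . pi = 0
  [1, 1, 1, 1, 1] . pi = 1

Solving yields:
  pi_0 = 8369/52993
  pi_1 = 12540/52993
  pi_2 = 9306/52993
  pi_3 = 11047/52993
  pi_4 = 11731/52993

Verification (pi * P):
  8369/52993*1/15 + 12540/52993*2/15 + 9306/52993*1/3 + 11047/52993*2/15 + 11731/52993*2/15 = 8369/52993 = pi_0  (ok)
  8369/52993*1/5 + 12540/52993*4/15 + 9306/52993*1/15 + 11047/52993*1/5 + 11731/52993*2/5 = 12540/52993 = pi_1  (ok)
  8369/52993*1/3 + 12540/52993*1/15 + 9306/52993*1/5 + 11047/52993*2/15 + 11731/52993*1/5 = 9306/52993 = pi_2  (ok)
  8369/52993*1/15 + 12540/52993*2/5 + 9306/52993*4/15 + 11047/52993*1/5 + 11731/52993*1/15 = 11047/52993 = pi_3  (ok)
  8369/52993*1/3 + 12540/52993*2/15 + 9306/52993*2/15 + 11047/52993*1/3 + 11731/52993*1/5 = 11731/52993 = pi_4  (ok)

Answer: 8369/52993 12540/52993 9306/52993 11047/52993 11731/52993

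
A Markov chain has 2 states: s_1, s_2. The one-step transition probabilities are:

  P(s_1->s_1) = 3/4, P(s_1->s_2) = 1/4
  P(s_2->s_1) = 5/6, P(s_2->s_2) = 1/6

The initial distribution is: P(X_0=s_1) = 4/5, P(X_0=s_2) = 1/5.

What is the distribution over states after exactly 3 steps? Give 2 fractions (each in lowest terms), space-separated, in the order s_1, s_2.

Propagating the distribution step by step (d_{t+1} = d_t * P):
d_0 = (s_1=4/5, s_2=1/5)
  d_1[s_1] = 4/5*3/4 + 1/5*5/6 = 23/30
  d_1[s_2] = 4/5*1/4 + 1/5*1/6 = 7/30
d_1 = (s_1=23/30, s_2=7/30)
  d_2[s_1] = 23/30*3/4 + 7/30*5/6 = 277/360
  d_2[s_2] = 23/30*1/4 + 7/30*1/6 = 83/360
d_2 = (s_1=277/360, s_2=83/360)
  d_3[s_1] = 277/360*3/4 + 83/360*5/6 = 3323/4320
  d_3[s_2] = 277/360*1/4 + 83/360*1/6 = 997/4320
d_3 = (s_1=3323/4320, s_2=997/4320)

Answer: 3323/4320 997/4320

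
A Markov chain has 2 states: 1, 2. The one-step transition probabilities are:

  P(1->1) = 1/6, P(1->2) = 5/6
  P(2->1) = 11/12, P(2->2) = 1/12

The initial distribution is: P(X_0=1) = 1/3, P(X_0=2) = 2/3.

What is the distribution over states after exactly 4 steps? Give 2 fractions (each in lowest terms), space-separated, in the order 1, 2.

Propagating the distribution step by step (d_{t+1} = d_t * P):
d_0 = (1=1/3, 2=2/3)
  d_1[1] = 1/3*1/6 + 2/3*11/12 = 2/3
  d_1[2] = 1/3*5/6 + 2/3*1/12 = 1/3
d_1 = (1=2/3, 2=1/3)
  d_2[1] = 2/3*1/6 + 1/3*11/12 = 5/12
  d_2[2] = 2/3*5/6 + 1/3*1/12 = 7/12
d_2 = (1=5/12, 2=7/12)
  d_3[1] = 5/12*1/6 + 7/12*11/12 = 29/48
  d_3[2] = 5/12*5/6 + 7/12*1/12 = 19/48
d_3 = (1=29/48, 2=19/48)
  d_4[1] = 29/48*1/6 + 19/48*11/12 = 89/192
  d_4[2] = 29/48*5/6 + 19/48*1/12 = 103/192
d_4 = (1=89/192, 2=103/192)

Answer: 89/192 103/192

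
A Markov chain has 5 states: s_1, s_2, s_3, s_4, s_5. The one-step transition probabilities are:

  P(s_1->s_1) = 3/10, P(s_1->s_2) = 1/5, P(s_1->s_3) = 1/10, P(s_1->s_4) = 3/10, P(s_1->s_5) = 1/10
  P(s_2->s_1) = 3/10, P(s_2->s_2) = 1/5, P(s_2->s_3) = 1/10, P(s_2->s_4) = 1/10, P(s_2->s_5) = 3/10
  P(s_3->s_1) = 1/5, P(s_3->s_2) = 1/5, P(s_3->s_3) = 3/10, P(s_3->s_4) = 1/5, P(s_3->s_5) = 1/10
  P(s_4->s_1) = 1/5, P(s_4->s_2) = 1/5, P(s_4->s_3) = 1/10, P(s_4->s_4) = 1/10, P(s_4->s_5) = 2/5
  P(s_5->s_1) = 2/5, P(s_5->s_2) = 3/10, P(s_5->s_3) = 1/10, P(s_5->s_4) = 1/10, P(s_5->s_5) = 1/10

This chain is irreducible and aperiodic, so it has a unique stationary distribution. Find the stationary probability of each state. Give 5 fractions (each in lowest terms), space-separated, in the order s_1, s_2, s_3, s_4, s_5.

Answer: 2881/9936 727/3312 1/8 847/4968 323/1656

Derivation:
The stationary distribution satisfies pi = pi * P, i.e.:
  pi_s_1 = 3/10*pi_s_1 + 3/10*pi_s_2 + 1/5*pi_s_3 + 1/5*pi_s_4 + 2/5*pi_s_5
  pi_s_2 = 1/5*pi_s_1 + 1/5*pi_s_2 + 1/5*pi_s_3 + 1/5*pi_s_4 + 3/10*pi_s_5
  pi_s_3 = 1/10*pi_s_1 + 1/10*pi_s_2 + 3/10*pi_s_3 + 1/10*pi_s_4 + 1/10*pi_s_5
  pi_s_4 = 3/10*pi_s_1 + 1/10*pi_s_2 + 1/5*pi_s_3 + 1/10*pi_s_4 + 1/10*pi_s_5
  pi_s_5 = 1/10*pi_s_1 + 3/10*pi_s_2 + 1/10*pi_s_3 + 2/5*pi_s_4 + 1/10*pi_s_5
with normalization: pi_s_1 + pi_s_2 + pi_s_3 + pi_s_4 + pi_s_5 = 1.

Using the first 4 balance equations plus normalization, the linear system A*pi = b is:
  [-7/10, 3/10, 1/5, 1/5, 2/5] . pi = 0
  [1/5, -4/5, 1/5, 1/5, 3/10] . pi = 0
  [1/10, 1/10, -7/10, 1/10, 1/10] . pi = 0
  [3/10, 1/10, 1/5, -9/10, 1/10] . pi = 0
  [1, 1, 1, 1, 1] . pi = 1

Solving yields:
  pi_s_1 = 2881/9936
  pi_s_2 = 727/3312
  pi_s_3 = 1/8
  pi_s_4 = 847/4968
  pi_s_5 = 323/1656

Verification (pi * P):
  2881/9936*3/10 + 727/3312*3/10 + 1/8*1/5 + 847/4968*1/5 + 323/1656*2/5 = 2881/9936 = pi_s_1  (ok)
  2881/9936*1/5 + 727/3312*1/5 + 1/8*1/5 + 847/4968*1/5 + 323/1656*3/10 = 727/3312 = pi_s_2  (ok)
  2881/9936*1/10 + 727/3312*1/10 + 1/8*3/10 + 847/4968*1/10 + 323/1656*1/10 = 1/8 = pi_s_3  (ok)
  2881/9936*3/10 + 727/3312*1/10 + 1/8*1/5 + 847/4968*1/10 + 323/1656*1/10 = 847/4968 = pi_s_4  (ok)
  2881/9936*1/10 + 727/3312*3/10 + 1/8*1/10 + 847/4968*2/5 + 323/1656*1/10 = 323/1656 = pi_s_5  (ok)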